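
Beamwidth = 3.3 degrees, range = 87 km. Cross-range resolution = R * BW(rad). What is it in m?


BW_rad = 0.057595865
CR = 87000 * 0.057595865 = 5010.8 m

5010.8 m


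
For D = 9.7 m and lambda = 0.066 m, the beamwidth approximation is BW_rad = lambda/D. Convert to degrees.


BW_rad = 0.066 / 9.7 = 0.006804
BW_deg = 0.39 degrees

0.39 degrees


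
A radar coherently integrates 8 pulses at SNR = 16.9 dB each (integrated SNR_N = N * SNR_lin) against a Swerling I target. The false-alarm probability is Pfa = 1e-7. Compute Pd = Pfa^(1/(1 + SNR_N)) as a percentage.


SNR_lin = 10^(16.9/10) = 48.97788
SNR_N = 8 * 48.97788 = 391.82304
1/(1 + SNR_N) = 1/392.82304 = 0.0025457
Pd = (1e-7)^0.0025457 = 0.9598
Pd = 96.0%

96.0%


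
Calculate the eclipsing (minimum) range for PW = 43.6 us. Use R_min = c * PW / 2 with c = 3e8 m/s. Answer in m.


R_min = 3e8 * 43.6e-6 / 2 = 6540.0 m

6540.0 m


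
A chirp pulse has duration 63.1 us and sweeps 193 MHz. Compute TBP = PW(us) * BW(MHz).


TBP = 63.1 * 193 = 12178.3

12178.3


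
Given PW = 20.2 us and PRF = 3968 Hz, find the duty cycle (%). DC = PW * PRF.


DC = 20.2e-6 * 3968 * 100 = 8.02%

8.02%


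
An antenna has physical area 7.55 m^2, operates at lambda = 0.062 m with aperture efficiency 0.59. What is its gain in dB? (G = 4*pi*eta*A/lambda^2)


G_linear = 4*pi*0.59*7.55/0.062^2 = 14562.15
G_dB = 10*log10(14562.15) = 41.6 dB

41.6 dB


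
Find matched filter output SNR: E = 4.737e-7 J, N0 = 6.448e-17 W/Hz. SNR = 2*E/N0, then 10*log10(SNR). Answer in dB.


SNR_lin = 2 * 4.737e-7 / 6.448e-17 = 1.469e10
SNR_dB = 10*log10(1.469e10) = 101.7 dB

101.7 dB


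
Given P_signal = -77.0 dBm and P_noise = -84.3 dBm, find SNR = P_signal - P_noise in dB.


SNR = -77.0 - (-84.3) = 7.3 dB

7.3 dB


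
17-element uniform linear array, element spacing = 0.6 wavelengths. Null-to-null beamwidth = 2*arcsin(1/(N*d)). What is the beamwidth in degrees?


1/(N*d) = 1/(17*0.6) = 0.098039
BW = 2*arcsin(0.098039) = 11.3 degrees

11.3 degrees


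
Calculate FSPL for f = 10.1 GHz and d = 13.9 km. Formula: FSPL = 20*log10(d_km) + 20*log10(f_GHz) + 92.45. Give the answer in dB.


20*log10(13.9) = 22.86
20*log10(10.1) = 20.09
FSPL = 135.4 dB

135.4 dB


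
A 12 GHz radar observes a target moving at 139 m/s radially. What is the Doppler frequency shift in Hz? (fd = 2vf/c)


fd = 2 * 139 * 12000000000.0 / 3e8 = 11120.0 Hz

11120.0 Hz


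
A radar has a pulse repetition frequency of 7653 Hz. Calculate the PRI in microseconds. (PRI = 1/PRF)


PRI = 1/7653 = 0.0001306677 s = 130.7 us

130.7 us


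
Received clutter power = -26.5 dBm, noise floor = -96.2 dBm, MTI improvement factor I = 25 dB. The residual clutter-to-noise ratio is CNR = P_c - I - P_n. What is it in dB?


CNR = -26.5 - 25 - (-96.2) = 44.7 dB

44.7 dB


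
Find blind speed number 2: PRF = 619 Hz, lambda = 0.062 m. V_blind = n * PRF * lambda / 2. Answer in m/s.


V_blind = 2 * 619 * 0.062 / 2 = 38.4 m/s

38.4 m/s


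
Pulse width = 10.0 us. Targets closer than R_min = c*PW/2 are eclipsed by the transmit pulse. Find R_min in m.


R_min = 3e8 * 10.0e-6 / 2 = 1500.0 m

1500.0 m


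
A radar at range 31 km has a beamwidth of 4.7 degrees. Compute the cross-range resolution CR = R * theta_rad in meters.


BW_rad = 0.082030475
CR = 31000 * 0.082030475 = 2542.9 m

2542.9 m


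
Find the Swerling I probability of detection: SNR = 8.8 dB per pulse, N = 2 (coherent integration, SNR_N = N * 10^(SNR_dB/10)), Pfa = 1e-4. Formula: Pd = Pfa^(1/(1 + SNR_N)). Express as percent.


SNR_lin = 10^(8.8/10) = 7.58578
SNR_N = 2 * 7.58578 = 15.17156
1/(1 + SNR_N) = 1/16.17156 = 0.061837
Pd = (1e-4)^0.061837 = 0.56579
Pd = 56.6%

56.6%


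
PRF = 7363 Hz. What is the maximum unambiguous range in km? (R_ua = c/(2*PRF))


R_ua = 3e8 / (2 * 7363) = 20372.1 m = 20.4 km

20.4 km


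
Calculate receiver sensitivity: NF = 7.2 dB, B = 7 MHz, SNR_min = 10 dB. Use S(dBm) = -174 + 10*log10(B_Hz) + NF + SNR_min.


10*log10(7000000.0) = 68.45
S = -174 + 68.45 + 7.2 + 10 = -88.3 dBm

-88.3 dBm


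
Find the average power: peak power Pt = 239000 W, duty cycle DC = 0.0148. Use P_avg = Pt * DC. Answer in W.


P_avg = 239000 * 0.0148 = 3537.2 W

3537.2 W


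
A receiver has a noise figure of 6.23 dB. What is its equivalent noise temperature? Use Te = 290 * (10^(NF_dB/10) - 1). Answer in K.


NF_lin = 10^(6.23/10) = 4.19759
Te = 290 * (4.19759 - 1) = 927.3 K

927.3 K


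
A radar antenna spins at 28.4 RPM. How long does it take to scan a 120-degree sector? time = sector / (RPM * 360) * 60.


t = 120 / (28.4 * 360) * 60 = 0.7 s

0.7 s


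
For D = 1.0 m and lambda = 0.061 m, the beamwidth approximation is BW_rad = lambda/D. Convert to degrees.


BW_rad = 0.061 / 1.0 = 0.061
BW_deg = 3.5 degrees

3.5 degrees


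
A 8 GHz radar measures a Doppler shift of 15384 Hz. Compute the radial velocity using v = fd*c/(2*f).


v = 15384 * 3e8 / (2 * 8000000000.0) = 288.5 m/s

288.5 m/s


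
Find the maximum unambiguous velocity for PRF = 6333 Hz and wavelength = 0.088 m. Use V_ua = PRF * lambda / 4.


V_ua = 6333 * 0.088 / 4 = 139.3 m/s

139.3 m/s


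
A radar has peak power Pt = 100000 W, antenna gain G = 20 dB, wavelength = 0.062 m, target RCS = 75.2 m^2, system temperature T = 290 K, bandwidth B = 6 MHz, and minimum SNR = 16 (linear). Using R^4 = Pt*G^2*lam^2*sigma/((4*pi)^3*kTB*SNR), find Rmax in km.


G_lin = 10^(20/10) = 100.0
R^4 = 100000 * 100.0^2 * 0.062^2 * 75.2 / ((4*pi)^3 * 1.38e-23 * 290 * 6000000.0 * 16)
R^4 = 3.79161e17 m^4
R_max = (3.79161e17)^(1/4) = 24814.5 m = 24.8 km

24.8 km


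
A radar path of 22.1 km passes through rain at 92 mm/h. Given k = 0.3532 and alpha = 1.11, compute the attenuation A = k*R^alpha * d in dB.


gamma = 0.3532 * 92^1.11 = 53.434922 dB/km
A = 53.434922 * 22.1 = 1180.91 dB

1180.91 dB


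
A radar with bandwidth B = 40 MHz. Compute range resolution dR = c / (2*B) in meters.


dR = 3e8 / (2 * 40000000.0) = 3.75 m

3.75 m


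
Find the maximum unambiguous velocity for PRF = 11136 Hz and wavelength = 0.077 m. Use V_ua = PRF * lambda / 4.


V_ua = 11136 * 0.077 / 4 = 214.4 m/s

214.4 m/s


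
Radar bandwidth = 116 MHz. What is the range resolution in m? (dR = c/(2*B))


dR = 3e8 / (2 * 116000000.0) = 1.29 m

1.29 m


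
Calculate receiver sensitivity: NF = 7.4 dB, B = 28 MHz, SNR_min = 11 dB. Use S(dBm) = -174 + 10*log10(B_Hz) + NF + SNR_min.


10*log10(28000000.0) = 74.47
S = -174 + 74.47 + 7.4 + 11 = -81.1 dBm

-81.1 dBm


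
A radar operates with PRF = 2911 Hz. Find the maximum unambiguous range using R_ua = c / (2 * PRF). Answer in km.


R_ua = 3e8 / (2 * 2911) = 51528.7 m = 51.5 km

51.5 km


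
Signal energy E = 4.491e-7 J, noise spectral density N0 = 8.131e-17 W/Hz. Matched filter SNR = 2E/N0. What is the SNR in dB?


SNR_lin = 2 * 4.491e-7 / 8.131e-17 = 1.105e10
SNR_dB = 10*log10(1.105e10) = 100.4 dB

100.4 dB


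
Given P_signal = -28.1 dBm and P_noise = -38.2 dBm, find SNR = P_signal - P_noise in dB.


SNR = -28.1 - (-38.2) = 10.1 dB

10.1 dB


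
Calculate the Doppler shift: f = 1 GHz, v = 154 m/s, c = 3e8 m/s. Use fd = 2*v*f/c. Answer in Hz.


fd = 2 * 154 * 1000000000.0 / 3e8 = 1026.7 Hz

1026.7 Hz


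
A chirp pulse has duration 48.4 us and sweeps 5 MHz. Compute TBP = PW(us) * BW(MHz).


TBP = 48.4 * 5 = 242.0

242.0


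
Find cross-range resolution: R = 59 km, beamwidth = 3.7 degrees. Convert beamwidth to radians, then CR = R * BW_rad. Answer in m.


BW_rad = 0.064577182
CR = 59000 * 0.064577182 = 3810.1 m

3810.1 m


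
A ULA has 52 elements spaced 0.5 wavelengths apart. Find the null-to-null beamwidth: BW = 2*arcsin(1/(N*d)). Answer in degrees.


1/(N*d) = 1/(52*0.5) = 0.038462
BW = 2*arcsin(0.038462) = 4.4 degrees

4.4 degrees


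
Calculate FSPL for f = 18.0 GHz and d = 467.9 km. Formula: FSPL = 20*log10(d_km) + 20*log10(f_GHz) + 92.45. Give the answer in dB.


20*log10(467.9) = 53.4
20*log10(18.0) = 25.11
FSPL = 171.0 dB

171.0 dB


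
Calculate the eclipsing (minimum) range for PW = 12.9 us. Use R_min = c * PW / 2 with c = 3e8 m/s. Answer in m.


R_min = 3e8 * 12.9e-6 / 2 = 1935.0 m

1935.0 m


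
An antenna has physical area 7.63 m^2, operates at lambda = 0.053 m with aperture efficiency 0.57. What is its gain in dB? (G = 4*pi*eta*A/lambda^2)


G_linear = 4*pi*0.57*7.63/0.053^2 = 19456.18
G_dB = 10*log10(19456.18) = 42.9 dB

42.9 dB


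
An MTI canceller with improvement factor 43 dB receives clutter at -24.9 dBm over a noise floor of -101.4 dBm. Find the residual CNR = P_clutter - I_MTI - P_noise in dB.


CNR = -24.9 - 43 - (-101.4) = 33.5 dB

33.5 dB


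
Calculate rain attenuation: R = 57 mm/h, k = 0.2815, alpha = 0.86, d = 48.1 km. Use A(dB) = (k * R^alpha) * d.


gamma = 0.2815 * 57^0.86 = 9.11026 dB/km
A = 9.11026 * 48.1 = 438.2 dB

438.2 dB


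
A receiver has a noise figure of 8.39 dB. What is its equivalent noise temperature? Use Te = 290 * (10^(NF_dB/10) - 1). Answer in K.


NF_lin = 10^(8.39/10) = 6.902398
Te = 290 * (6.902398 - 1) = 1711.7 K

1711.7 K


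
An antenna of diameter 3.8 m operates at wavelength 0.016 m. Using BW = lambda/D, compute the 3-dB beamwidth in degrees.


BW_rad = 0.016 / 3.8 = 0.004211
BW_deg = 0.24 degrees

0.24 degrees


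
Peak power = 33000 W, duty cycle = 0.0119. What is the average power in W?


P_avg = 33000 * 0.0119 = 392.7 W

392.7 W


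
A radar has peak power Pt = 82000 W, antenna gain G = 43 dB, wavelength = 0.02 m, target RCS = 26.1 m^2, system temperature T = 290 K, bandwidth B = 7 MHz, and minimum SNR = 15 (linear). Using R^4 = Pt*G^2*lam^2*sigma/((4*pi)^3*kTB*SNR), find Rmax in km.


G_lin = 10^(43/10) = 19952.62315
R^4 = 82000 * 19952.62315^2 * 0.02^2 * 26.1 / ((4*pi)^3 * 1.38e-23 * 290 * 7000000.0 * 15)
R^4 = 4.08713e20 m^4
R_max = (4.08713e20)^(1/4) = 142185.3 m = 142.2 km

142.2 km


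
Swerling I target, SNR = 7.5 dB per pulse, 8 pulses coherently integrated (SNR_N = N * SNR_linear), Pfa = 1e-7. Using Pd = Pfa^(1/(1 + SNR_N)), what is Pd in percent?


SNR_lin = 10^(7.5/10) = 5.62341
SNR_N = 8 * 5.62341 = 44.98728
1/(1 + SNR_N) = 1/45.98728 = 0.0217451
Pd = (1e-7)^0.0217451 = 0.70434
Pd = 70.4%

70.4%


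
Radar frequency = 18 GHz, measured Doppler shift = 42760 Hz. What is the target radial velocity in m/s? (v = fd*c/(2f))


v = 42760 * 3e8 / (2 * 18000000000.0) = 356.3 m/s

356.3 m/s


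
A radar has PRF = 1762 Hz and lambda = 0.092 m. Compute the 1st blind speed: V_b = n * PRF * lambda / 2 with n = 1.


V_blind = 1 * 1762 * 0.092 / 2 = 81.1 m/s

81.1 m/s


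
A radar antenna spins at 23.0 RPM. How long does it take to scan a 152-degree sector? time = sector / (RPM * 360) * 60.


t = 152 / (23.0 * 360) * 60 = 1.1 s

1.1 s


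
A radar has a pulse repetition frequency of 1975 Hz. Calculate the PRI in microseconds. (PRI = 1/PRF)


PRI = 1/1975 = 0.0005063291 s = 506.3 us

506.3 us


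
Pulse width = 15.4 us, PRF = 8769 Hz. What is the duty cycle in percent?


DC = 15.4e-6 * 8769 * 100 = 13.5%

13.5%


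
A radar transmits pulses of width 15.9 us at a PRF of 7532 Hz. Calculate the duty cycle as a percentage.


DC = 15.9e-6 * 7532 * 100 = 11.98%

11.98%


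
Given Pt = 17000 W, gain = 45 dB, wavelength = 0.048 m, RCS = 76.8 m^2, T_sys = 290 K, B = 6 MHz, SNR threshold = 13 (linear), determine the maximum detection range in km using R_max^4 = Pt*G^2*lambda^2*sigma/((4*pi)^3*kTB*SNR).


G_lin = 10^(45/10) = 31622.776602
R^4 = 17000 * 31622.776602^2 * 0.048^2 * 76.8 / ((4*pi)^3 * 1.38e-23 * 290 * 6000000.0 * 13)
R^4 = 4.85614e21 m^4
R_max = (4.85614e21)^(1/4) = 263981.1 m = 264.0 km

264.0 km


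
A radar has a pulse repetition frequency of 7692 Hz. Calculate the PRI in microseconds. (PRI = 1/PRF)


PRI = 1/7692 = 0.0001300052 s = 130.0 us

130.0 us


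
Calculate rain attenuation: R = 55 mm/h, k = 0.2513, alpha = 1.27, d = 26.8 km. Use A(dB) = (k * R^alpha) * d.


gamma = 0.2513 * 55^1.27 = 40.780552 dB/km
A = 40.780552 * 26.8 = 1092.92 dB

1092.92 dB


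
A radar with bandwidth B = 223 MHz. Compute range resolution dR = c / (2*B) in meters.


dR = 3e8 / (2 * 223000000.0) = 0.67 m

0.67 m


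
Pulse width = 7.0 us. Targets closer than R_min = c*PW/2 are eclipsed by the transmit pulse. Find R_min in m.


R_min = 3e8 * 7.0e-6 / 2 = 1050.0 m

1050.0 m


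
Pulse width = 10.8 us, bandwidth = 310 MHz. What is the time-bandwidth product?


TBP = 10.8 * 310 = 3348.0

3348.0


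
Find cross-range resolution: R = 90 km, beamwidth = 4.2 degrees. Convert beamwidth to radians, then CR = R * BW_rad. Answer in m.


BW_rad = 0.073303829
CR = 90000 * 0.073303829 = 6597.3 m

6597.3 m


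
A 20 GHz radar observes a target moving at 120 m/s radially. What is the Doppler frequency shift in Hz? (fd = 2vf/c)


fd = 2 * 120 * 20000000000.0 / 3e8 = 16000.0 Hz

16000.0 Hz


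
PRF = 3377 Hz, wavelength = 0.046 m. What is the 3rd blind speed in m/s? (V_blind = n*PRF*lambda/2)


V_blind = 3 * 3377 * 0.046 / 2 = 233.0 m/s

233.0 m/s


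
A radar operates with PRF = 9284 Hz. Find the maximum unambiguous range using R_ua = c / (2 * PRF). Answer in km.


R_ua = 3e8 / (2 * 9284) = 16156.8 m = 16.2 km

16.2 km


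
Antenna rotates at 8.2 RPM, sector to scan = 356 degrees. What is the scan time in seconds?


t = 356 / (8.2 * 360) * 60 = 7.24 s

7.24 s


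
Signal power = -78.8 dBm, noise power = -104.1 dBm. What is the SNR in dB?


SNR = -78.8 - (-104.1) = 25.3 dB

25.3 dB


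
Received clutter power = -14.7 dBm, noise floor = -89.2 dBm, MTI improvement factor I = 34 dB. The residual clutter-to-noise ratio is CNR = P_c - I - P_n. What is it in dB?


CNR = -14.7 - 34 - (-89.2) = 40.5 dB

40.5 dB


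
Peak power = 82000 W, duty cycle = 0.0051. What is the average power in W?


P_avg = 82000 * 0.0051 = 418.2 W

418.2 W


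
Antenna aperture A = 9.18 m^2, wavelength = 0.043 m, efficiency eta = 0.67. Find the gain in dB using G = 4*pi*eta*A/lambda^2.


G_linear = 4*pi*0.67*9.18/0.043^2 = 41801.36
G_dB = 10*log10(41801.36) = 46.2 dB

46.2 dB


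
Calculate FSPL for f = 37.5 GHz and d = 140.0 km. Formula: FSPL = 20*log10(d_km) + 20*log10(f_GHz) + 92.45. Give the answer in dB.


20*log10(140.0) = 42.92
20*log10(37.5) = 31.48
FSPL = 166.9 dB

166.9 dB


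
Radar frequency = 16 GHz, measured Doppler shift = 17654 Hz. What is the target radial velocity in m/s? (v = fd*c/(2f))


v = 17654 * 3e8 / (2 * 16000000000.0) = 165.5 m/s

165.5 m/s


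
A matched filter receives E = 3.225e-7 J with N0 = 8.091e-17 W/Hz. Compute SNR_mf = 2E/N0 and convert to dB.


SNR_lin = 2 * 3.225e-7 / 8.091e-17 = 7.972e9
SNR_dB = 10*log10(7.972e9) = 99.0 dB

99.0 dB


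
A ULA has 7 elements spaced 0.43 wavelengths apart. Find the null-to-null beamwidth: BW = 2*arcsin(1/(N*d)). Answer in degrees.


1/(N*d) = 1/(7*0.43) = 0.332226
BW = 2*arcsin(0.332226) = 38.8 degrees

38.8 degrees


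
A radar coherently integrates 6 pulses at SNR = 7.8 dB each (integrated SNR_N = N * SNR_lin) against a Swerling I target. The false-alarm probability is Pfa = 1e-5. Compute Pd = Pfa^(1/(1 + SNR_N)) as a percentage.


SNR_lin = 10^(7.8/10) = 6.0256
SNR_N = 6 * 6.0256 = 36.1536
1/(1 + SNR_N) = 1/37.1536 = 0.0269153
Pd = (1e-5)^0.0269153 = 0.73354
Pd = 73.4%

73.4%


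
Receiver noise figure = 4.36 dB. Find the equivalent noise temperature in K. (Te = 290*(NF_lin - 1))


NF_lin = 10^(4.36/10) = 2.728978
Te = 290 * (2.728978 - 1) = 501.4 K

501.4 K


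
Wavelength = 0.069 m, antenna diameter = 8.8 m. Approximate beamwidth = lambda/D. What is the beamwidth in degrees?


BW_rad = 0.069 / 8.8 = 0.007841
BW_deg = 0.45 degrees

0.45 degrees


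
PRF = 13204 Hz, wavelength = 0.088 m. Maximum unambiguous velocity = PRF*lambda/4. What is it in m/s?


V_ua = 13204 * 0.088 / 4 = 290.5 m/s

290.5 m/s


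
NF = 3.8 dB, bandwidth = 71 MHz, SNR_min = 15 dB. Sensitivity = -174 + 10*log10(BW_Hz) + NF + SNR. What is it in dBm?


10*log10(71000000.0) = 78.51
S = -174 + 78.51 + 3.8 + 15 = -76.7 dBm

-76.7 dBm


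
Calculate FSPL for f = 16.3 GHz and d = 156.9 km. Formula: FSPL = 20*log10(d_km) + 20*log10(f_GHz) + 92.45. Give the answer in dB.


20*log10(156.9) = 43.91
20*log10(16.3) = 24.24
FSPL = 160.6 dB

160.6 dB


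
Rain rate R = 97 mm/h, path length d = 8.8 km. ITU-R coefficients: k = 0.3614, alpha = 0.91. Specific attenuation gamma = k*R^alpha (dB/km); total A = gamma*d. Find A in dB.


gamma = 0.3614 * 97^0.91 = 23.224717 dB/km
A = 23.224717 * 8.8 = 204.38 dB

204.38 dB


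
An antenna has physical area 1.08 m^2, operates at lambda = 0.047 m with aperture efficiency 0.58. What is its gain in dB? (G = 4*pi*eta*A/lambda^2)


G_linear = 4*pi*0.58*1.08/0.047^2 = 3563.41
G_dB = 10*log10(3563.41) = 35.5 dB

35.5 dB


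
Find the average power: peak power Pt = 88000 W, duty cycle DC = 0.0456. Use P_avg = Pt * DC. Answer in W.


P_avg = 88000 * 0.0456 = 4012.8 W

4012.8 W


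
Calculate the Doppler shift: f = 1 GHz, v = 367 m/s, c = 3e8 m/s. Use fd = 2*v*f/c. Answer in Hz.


fd = 2 * 367 * 1000000000.0 / 3e8 = 2446.7 Hz

2446.7 Hz


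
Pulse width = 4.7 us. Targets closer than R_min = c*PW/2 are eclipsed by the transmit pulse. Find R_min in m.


R_min = 3e8 * 4.7e-6 / 2 = 705.0 m

705.0 m


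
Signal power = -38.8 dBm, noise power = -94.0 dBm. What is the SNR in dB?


SNR = -38.8 - (-94.0) = 55.2 dB

55.2 dB


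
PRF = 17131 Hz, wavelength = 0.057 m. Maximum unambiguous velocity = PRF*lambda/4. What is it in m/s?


V_ua = 17131 * 0.057 / 4 = 244.1 m/s

244.1 m/s


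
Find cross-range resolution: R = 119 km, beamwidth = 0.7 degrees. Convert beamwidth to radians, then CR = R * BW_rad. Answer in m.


BW_rad = 0.012217305
CR = 119000 * 0.012217305 = 1453.9 m

1453.9 m


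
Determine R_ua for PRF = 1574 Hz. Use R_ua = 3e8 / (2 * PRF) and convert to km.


R_ua = 3e8 / (2 * 1574) = 95298.6 m = 95.3 km

95.3 km


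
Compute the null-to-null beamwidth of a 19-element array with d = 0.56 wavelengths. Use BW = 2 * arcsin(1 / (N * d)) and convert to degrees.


1/(N*d) = 1/(19*0.56) = 0.093985
BW = 2*arcsin(0.093985) = 10.8 degrees

10.8 degrees


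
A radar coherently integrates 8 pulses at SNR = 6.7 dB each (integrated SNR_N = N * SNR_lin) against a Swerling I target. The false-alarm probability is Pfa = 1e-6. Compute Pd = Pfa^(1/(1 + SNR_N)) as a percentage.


SNR_lin = 10^(6.7/10) = 4.67735
SNR_N = 8 * 4.67735 = 37.4188
1/(1 + SNR_N) = 1/38.4188 = 0.0260289
Pd = (1e-6)^0.0260289 = 0.69795
Pd = 69.8%

69.8%


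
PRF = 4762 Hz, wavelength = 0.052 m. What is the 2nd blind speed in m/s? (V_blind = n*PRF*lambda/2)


V_blind = 2 * 4762 * 0.052 / 2 = 247.6 m/s

247.6 m/s


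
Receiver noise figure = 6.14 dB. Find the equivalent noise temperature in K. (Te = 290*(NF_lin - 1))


NF_lin = 10^(6.14/10) = 4.111497
Te = 290 * (4.111497 - 1) = 902.3 K

902.3 K


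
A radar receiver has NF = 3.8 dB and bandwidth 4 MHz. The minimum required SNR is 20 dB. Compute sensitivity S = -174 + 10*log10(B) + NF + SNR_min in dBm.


10*log10(4000000.0) = 66.02
S = -174 + 66.02 + 3.8 + 20 = -84.2 dBm

-84.2 dBm


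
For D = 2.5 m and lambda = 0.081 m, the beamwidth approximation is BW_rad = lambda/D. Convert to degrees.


BW_rad = 0.081 / 2.5 = 0.0324
BW_deg = 1.86 degrees

1.86 degrees


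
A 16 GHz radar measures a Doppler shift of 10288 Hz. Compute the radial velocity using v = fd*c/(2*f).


v = 10288 * 3e8 / (2 * 16000000000.0) = 96.5 m/s

96.5 m/s


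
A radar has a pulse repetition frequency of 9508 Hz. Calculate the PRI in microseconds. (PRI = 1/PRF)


PRI = 1/9508 = 0.0001051746 s = 105.2 us

105.2 us


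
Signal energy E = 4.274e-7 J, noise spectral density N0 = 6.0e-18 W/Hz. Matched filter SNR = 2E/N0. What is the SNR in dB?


SNR_lin = 2 * 4.274e-7 / 6.0e-18 = 1.425e11
SNR_dB = 10*log10(1.425e11) = 111.5 dB

111.5 dB


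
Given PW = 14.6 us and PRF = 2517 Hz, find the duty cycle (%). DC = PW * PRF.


DC = 14.6e-6 * 2517 * 100 = 3.67%

3.67%


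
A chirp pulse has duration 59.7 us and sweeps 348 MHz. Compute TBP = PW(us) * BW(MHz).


TBP = 59.7 * 348 = 20775.6

20775.6


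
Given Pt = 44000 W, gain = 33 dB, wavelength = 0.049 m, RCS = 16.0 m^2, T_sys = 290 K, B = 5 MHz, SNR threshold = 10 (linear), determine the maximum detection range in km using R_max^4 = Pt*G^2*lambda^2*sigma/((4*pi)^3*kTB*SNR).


G_lin = 10^(33/10) = 1995.262315
R^4 = 44000 * 1995.262315^2 * 0.049^2 * 16.0 / ((4*pi)^3 * 1.38e-23 * 290 * 5000000.0 * 10)
R^4 = 1.69468e19 m^4
R_max = (1.69468e19)^(1/4) = 64161.1 m = 64.2 km

64.2 km


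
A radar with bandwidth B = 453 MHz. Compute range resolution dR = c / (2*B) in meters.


dR = 3e8 / (2 * 453000000.0) = 0.33 m

0.33 m


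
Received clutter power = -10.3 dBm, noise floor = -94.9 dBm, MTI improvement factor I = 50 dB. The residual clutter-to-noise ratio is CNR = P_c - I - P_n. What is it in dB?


CNR = -10.3 - 50 - (-94.9) = 34.6 dB

34.6 dB


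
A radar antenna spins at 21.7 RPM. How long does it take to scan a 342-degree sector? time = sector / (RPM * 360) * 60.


t = 342 / (21.7 * 360) * 60 = 2.63 s

2.63 s


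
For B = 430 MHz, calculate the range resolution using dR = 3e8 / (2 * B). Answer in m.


dR = 3e8 / (2 * 430000000.0) = 0.35 m

0.35 m


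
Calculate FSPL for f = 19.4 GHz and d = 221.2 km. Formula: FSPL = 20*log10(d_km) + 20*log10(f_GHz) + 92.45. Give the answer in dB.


20*log10(221.2) = 46.9
20*log10(19.4) = 25.76
FSPL = 165.1 dB

165.1 dB


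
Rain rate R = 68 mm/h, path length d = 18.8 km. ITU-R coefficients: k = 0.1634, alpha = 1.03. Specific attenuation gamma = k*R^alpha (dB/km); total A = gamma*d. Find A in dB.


gamma = 0.1634 * 68^1.03 = 12.610614 dB/km
A = 12.610614 * 18.8 = 237.08 dB

237.08 dB


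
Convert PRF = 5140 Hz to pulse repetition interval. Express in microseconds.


PRI = 1/5140 = 0.0001945525 s = 194.6 us

194.6 us


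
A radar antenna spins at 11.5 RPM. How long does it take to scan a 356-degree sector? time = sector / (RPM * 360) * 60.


t = 356 / (11.5 * 360) * 60 = 5.16 s

5.16 s


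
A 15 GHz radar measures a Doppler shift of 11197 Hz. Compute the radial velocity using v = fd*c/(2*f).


v = 11197 * 3e8 / (2 * 15000000000.0) = 112.0 m/s

112.0 m/s


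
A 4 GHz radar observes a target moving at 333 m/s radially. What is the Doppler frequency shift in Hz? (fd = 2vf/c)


fd = 2 * 333 * 4000000000.0 / 3e8 = 8880.0 Hz

8880.0 Hz


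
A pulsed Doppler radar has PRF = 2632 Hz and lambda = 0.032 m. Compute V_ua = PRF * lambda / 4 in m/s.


V_ua = 2632 * 0.032 / 4 = 21.1 m/s

21.1 m/s


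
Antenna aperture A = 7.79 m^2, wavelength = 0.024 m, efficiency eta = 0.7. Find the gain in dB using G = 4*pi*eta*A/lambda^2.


G_linear = 4*pi*0.7*7.79/0.024^2 = 118966.01
G_dB = 10*log10(118966.01) = 50.8 dB

50.8 dB


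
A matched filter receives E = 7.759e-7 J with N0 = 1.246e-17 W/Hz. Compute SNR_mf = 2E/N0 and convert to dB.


SNR_lin = 2 * 7.759e-7 / 1.246e-17 = 1.245e11
SNR_dB = 10*log10(1.245e11) = 111.0 dB

111.0 dB


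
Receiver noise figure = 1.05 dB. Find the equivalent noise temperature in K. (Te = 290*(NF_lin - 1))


NF_lin = 10^(1.05/10) = 1.273503
Te = 290 * (1.273503 - 1) = 79.3 K

79.3 K


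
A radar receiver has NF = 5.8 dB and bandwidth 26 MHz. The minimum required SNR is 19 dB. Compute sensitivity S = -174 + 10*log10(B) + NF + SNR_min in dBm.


10*log10(26000000.0) = 74.15
S = -174 + 74.15 + 5.8 + 19 = -75.1 dBm

-75.1 dBm


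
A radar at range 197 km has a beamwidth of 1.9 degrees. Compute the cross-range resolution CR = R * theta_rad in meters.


BW_rad = 0.033161256
CR = 197000 * 0.033161256 = 6532.8 m

6532.8 m


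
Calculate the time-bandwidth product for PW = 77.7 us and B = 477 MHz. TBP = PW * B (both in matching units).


TBP = 77.7 * 477 = 37062.9

37062.9


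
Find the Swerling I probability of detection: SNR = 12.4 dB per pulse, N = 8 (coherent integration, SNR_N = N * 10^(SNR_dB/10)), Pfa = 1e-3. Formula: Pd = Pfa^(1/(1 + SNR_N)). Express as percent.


SNR_lin = 10^(12.4/10) = 17.37801
SNR_N = 8 * 17.37801 = 139.02408
1/(1 + SNR_N) = 1/140.02408 = 0.0071416
Pd = (1e-3)^0.0071416 = 0.95186
Pd = 95.2%

95.2%


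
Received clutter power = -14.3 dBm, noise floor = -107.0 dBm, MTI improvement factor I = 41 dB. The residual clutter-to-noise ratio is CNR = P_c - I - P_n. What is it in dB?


CNR = -14.3 - 41 - (-107.0) = 51.7 dB

51.7 dB


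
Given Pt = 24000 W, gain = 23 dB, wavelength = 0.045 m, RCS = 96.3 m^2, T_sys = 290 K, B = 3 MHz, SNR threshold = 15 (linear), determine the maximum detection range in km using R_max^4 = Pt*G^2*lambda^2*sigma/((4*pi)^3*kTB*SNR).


G_lin = 10^(23/10) = 199.526231
R^4 = 24000 * 199.526231^2 * 0.045^2 * 96.3 / ((4*pi)^3 * 1.38e-23 * 290 * 3000000.0 * 15)
R^4 = 5.21367e17 m^4
R_max = (5.21367e17)^(1/4) = 26871.1 m = 26.9 km

26.9 km


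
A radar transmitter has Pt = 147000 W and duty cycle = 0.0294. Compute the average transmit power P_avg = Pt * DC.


P_avg = 147000 * 0.0294 = 4321.8 W

4321.8 W


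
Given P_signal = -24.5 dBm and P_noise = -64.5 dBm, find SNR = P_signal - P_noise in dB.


SNR = -24.5 - (-64.5) = 40.0 dB

40.0 dB


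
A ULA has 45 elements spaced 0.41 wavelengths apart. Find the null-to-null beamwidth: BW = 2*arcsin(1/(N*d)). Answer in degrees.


1/(N*d) = 1/(45*0.41) = 0.054201
BW = 2*arcsin(0.054201) = 6.2 degrees

6.2 degrees


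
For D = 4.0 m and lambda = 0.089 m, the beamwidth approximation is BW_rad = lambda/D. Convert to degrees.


BW_rad = 0.089 / 4.0 = 0.02225
BW_deg = 1.27 degrees

1.27 degrees


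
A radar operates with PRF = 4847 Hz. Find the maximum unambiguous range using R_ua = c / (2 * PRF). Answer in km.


R_ua = 3e8 / (2 * 4847) = 30947.0 m = 30.9 km

30.9 km


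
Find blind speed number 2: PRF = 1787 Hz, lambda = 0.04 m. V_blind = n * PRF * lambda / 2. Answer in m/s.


V_blind = 2 * 1787 * 0.04 / 2 = 71.5 m/s

71.5 m/s


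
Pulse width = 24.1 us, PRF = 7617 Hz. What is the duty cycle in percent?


DC = 24.1e-6 * 7617 * 100 = 18.36%

18.36%


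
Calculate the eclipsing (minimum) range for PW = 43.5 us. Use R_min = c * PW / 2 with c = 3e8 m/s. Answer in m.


R_min = 3e8 * 43.5e-6 / 2 = 6525.0 m

6525.0 m


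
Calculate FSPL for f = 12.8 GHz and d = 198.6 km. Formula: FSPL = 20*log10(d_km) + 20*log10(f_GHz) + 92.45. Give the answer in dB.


20*log10(198.6) = 45.96
20*log10(12.8) = 22.14
FSPL = 160.6 dB

160.6 dB


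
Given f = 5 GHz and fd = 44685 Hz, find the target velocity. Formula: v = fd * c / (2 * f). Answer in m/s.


v = 44685 * 3e8 / (2 * 5000000000.0) = 1340.6 m/s

1340.6 m/s


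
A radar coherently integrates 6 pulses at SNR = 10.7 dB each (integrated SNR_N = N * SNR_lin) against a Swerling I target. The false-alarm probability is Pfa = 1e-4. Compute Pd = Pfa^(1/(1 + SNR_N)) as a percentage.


SNR_lin = 10^(10.7/10) = 11.74898
SNR_N = 6 * 11.74898 = 70.49388
1/(1 + SNR_N) = 1/71.49388 = 0.0139872
Pd = (1e-4)^0.0139872 = 0.87913
Pd = 87.9%

87.9%


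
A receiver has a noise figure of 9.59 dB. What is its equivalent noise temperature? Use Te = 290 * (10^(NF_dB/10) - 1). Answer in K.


NF_lin = 10^(9.59/10) = 9.099133
Te = 290 * (9.099133 - 1) = 2348.7 K

2348.7 K


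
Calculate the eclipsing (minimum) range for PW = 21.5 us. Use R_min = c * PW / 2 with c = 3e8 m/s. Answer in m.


R_min = 3e8 * 21.5e-6 / 2 = 3225.0 m

3225.0 m


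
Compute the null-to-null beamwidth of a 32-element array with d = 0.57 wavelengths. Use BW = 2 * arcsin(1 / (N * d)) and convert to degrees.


1/(N*d) = 1/(32*0.57) = 0.054825
BW = 2*arcsin(0.054825) = 6.3 degrees

6.3 degrees


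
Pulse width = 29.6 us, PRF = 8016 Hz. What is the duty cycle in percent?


DC = 29.6e-6 * 8016 * 100 = 23.73%

23.73%


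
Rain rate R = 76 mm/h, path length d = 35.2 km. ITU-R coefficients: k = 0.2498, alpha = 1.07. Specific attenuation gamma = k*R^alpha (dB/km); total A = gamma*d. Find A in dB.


gamma = 0.2498 * 76^1.07 = 25.707685 dB/km
A = 25.707685 * 35.2 = 904.91 dB

904.91 dB


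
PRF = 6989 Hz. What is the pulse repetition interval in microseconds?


PRI = 1/6989 = 0.000143082 s = 143.1 us

143.1 us


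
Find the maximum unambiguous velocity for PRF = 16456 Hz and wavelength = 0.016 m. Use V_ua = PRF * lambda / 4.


V_ua = 16456 * 0.016 / 4 = 65.8 m/s

65.8 m/s


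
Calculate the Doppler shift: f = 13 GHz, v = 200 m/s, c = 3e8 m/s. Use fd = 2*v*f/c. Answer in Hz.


fd = 2 * 200 * 13000000000.0 / 3e8 = 17333.3 Hz

17333.3 Hz


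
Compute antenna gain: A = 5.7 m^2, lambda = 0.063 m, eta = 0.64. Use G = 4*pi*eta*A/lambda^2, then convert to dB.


G_linear = 4*pi*0.64*5.7/0.063^2 = 11550.04
G_dB = 10*log10(11550.04) = 40.6 dB

40.6 dB


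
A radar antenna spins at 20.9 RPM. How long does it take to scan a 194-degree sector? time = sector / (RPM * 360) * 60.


t = 194 / (20.9 * 360) * 60 = 1.55 s

1.55 s


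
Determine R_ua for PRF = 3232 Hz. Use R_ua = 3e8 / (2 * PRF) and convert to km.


R_ua = 3e8 / (2 * 3232) = 46410.9 m = 46.4 km

46.4 km


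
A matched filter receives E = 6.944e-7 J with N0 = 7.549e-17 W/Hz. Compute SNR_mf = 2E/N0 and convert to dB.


SNR_lin = 2 * 6.944e-7 / 7.549e-17 = 1.84e10
SNR_dB = 10*log10(1.84e10) = 102.6 dB

102.6 dB


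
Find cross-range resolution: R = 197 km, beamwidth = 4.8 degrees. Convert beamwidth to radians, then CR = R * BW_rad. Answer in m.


BW_rad = 0.083775804
CR = 197000 * 0.083775804 = 16503.8 m

16503.8 m


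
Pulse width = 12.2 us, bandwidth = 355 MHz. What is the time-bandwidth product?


TBP = 12.2 * 355 = 4331.0

4331.0


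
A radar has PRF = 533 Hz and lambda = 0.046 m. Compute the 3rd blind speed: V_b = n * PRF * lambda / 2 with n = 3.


V_blind = 3 * 533 * 0.046 / 2 = 36.8 m/s

36.8 m/s


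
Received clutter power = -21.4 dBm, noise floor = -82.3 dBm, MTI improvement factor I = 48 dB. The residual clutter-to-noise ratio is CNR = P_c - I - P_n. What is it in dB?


CNR = -21.4 - 48 - (-82.3) = 12.9 dB

12.9 dB


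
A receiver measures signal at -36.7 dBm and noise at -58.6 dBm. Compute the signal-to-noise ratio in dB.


SNR = -36.7 - (-58.6) = 21.9 dB

21.9 dB


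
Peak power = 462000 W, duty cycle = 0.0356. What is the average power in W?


P_avg = 462000 * 0.0356 = 16447.2 W

16447.2 W


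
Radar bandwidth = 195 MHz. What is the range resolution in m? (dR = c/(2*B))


dR = 3e8 / (2 * 195000000.0) = 0.77 m

0.77 m


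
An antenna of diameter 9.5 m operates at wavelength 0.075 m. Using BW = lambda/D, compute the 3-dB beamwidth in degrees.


BW_rad = 0.075 / 9.5 = 0.007895
BW_deg = 0.45 degrees

0.45 degrees


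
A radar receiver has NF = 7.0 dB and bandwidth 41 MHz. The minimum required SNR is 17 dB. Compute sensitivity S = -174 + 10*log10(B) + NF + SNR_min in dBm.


10*log10(41000000.0) = 76.13
S = -174 + 76.13 + 7.0 + 17 = -73.9 dBm

-73.9 dBm


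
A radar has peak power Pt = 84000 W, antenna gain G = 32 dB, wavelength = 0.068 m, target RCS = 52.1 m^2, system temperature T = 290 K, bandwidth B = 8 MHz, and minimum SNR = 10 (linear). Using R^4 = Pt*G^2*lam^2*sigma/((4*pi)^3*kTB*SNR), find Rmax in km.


G_lin = 10^(32/10) = 1584.893192
R^4 = 84000 * 1584.893192^2 * 0.068^2 * 52.1 / ((4*pi)^3 * 1.38e-23 * 290 * 8000000.0 * 10)
R^4 = 8.00089e19 m^4
R_max = (8.00089e19)^(1/4) = 94576.8 m = 94.6 km

94.6 km


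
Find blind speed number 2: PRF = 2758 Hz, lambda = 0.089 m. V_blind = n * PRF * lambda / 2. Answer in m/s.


V_blind = 2 * 2758 * 0.089 / 2 = 245.5 m/s

245.5 m/s


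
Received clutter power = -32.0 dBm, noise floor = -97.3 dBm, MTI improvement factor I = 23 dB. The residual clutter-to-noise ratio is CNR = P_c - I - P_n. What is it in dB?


CNR = -32.0 - 23 - (-97.3) = 42.3 dB

42.3 dB


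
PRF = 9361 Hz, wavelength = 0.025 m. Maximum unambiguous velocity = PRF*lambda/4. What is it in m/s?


V_ua = 9361 * 0.025 / 4 = 58.5 m/s

58.5 m/s


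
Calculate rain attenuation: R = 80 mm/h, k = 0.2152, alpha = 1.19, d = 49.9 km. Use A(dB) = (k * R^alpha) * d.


gamma = 0.2152 * 80^1.19 = 39.58397 dB/km
A = 39.58397 * 49.9 = 1975.24 dB

1975.24 dB


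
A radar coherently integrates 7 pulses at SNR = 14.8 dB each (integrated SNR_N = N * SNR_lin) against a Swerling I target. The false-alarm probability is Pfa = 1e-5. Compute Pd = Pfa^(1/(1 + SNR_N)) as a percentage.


SNR_lin = 10^(14.8/10) = 30.19952
SNR_N = 7 * 30.19952 = 211.39664
1/(1 + SNR_N) = 1/212.39664 = 0.0047082
Pd = (1e-5)^0.0047082 = 0.94724
Pd = 94.7%

94.7%


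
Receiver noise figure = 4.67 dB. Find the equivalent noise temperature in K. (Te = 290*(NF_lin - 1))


NF_lin = 10^(4.67/10) = 2.930893
Te = 290 * (2.930893 - 1) = 560.0 K

560.0 K


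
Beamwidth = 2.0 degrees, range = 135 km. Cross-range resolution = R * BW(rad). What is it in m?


BW_rad = 0.034906585
CR = 135000 * 0.034906585 = 4712.4 m

4712.4 m


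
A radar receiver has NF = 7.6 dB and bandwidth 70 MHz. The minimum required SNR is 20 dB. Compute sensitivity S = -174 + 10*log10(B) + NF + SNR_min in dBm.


10*log10(70000000.0) = 78.45
S = -174 + 78.45 + 7.6 + 20 = -67.9 dBm

-67.9 dBm


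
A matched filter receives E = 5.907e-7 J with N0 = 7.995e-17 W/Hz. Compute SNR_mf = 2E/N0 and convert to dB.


SNR_lin = 2 * 5.907e-7 / 7.995e-17 = 1.478e10
SNR_dB = 10*log10(1.478e10) = 101.7 dB

101.7 dB


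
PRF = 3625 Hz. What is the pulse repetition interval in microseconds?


PRI = 1/3625 = 0.0002758621 s = 275.9 us

275.9 us


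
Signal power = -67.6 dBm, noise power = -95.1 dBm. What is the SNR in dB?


SNR = -67.6 - (-95.1) = 27.5 dB

27.5 dB


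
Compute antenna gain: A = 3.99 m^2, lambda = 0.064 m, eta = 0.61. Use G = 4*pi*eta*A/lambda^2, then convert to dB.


G_linear = 4*pi*0.61*3.99/0.064^2 = 7467.11
G_dB = 10*log10(7467.11) = 38.7 dB

38.7 dB


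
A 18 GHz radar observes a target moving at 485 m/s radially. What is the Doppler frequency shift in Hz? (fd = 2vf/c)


fd = 2 * 485 * 18000000000.0 / 3e8 = 58200.0 Hz

58200.0 Hz


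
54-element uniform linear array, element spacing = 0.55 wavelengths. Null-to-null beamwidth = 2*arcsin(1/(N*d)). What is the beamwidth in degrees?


1/(N*d) = 1/(54*0.55) = 0.03367
BW = 2*arcsin(0.03367) = 3.9 degrees

3.9 degrees


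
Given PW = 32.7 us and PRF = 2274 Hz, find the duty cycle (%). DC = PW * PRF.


DC = 32.7e-6 * 2274 * 100 = 7.44%

7.44%


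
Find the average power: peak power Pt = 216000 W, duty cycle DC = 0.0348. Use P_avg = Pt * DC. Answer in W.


P_avg = 216000 * 0.0348 = 7516.8 W

7516.8 W


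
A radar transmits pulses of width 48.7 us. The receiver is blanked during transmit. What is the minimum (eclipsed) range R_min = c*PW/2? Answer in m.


R_min = 3e8 * 48.7e-6 / 2 = 7305.0 m

7305.0 m


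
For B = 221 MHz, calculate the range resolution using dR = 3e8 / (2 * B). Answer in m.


dR = 3e8 / (2 * 221000000.0) = 0.68 m

0.68 m


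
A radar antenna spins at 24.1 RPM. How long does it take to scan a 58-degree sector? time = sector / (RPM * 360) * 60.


t = 58 / (24.1 * 360) * 60 = 0.4 s

0.4 s


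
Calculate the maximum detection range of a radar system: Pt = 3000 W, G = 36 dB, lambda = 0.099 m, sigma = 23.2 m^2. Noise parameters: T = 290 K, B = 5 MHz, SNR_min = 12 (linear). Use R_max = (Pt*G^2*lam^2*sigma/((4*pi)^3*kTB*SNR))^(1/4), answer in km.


G_lin = 10^(36/10) = 3981.071706
R^4 = 3000 * 3981.071706^2 * 0.099^2 * 23.2 / ((4*pi)^3 * 1.38e-23 * 290 * 5000000.0 * 12)
R^4 = 2.26893e19 m^4
R_max = (2.26893e19)^(1/4) = 69016.9 m = 69.0 km

69.0 km


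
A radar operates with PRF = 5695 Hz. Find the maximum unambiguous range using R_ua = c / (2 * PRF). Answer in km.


R_ua = 3e8 / (2 * 5695) = 26338.9 m = 26.3 km

26.3 km


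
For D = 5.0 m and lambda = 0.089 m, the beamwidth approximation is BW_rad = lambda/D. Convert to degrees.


BW_rad = 0.089 / 5.0 = 0.0178
BW_deg = 1.02 degrees

1.02 degrees


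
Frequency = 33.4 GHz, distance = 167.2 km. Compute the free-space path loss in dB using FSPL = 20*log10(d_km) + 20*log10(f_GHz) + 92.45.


20*log10(167.2) = 44.46
20*log10(33.4) = 30.47
FSPL = 167.4 dB

167.4 dB


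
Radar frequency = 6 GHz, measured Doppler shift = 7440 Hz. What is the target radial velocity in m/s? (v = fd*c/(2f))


v = 7440 * 3e8 / (2 * 6000000000.0) = 186.0 m/s

186.0 m/s


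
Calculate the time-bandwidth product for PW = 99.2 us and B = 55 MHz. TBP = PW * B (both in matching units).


TBP = 99.2 * 55 = 5456.0

5456.0


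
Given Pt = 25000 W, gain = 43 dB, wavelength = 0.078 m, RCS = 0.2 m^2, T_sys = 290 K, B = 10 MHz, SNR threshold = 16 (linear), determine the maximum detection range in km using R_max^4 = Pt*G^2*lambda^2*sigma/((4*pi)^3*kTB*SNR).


G_lin = 10^(43/10) = 19952.62315
R^4 = 25000 * 19952.62315^2 * 0.078^2 * 0.2 / ((4*pi)^3 * 1.38e-23 * 290 * 10000000.0 * 16)
R^4 = 9.53087e18 m^4
R_max = (9.53087e18)^(1/4) = 55562.7 m = 55.6 km

55.6 km


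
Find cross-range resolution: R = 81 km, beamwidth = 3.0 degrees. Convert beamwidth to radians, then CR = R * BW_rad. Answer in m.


BW_rad = 0.052359878
CR = 81000 * 0.052359878 = 4241.2 m

4241.2 m


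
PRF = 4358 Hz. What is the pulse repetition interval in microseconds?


PRI = 1/4358 = 0.0002294631 s = 229.5 us

229.5 us


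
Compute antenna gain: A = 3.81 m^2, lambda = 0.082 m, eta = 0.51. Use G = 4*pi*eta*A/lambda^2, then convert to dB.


G_linear = 4*pi*0.51*3.81/0.082^2 = 3631.43
G_dB = 10*log10(3631.43) = 35.6 dB

35.6 dB


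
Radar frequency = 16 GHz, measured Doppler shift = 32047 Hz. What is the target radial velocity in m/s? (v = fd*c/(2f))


v = 32047 * 3e8 / (2 * 16000000000.0) = 300.4 m/s

300.4 m/s


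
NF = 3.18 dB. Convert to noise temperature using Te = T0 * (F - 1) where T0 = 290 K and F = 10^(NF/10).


NF_lin = 10^(3.18/10) = 2.079697
Te = 290 * (2.079697 - 1) = 313.1 K

313.1 K


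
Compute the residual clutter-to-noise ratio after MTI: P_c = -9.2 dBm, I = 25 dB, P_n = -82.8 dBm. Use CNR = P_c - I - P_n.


CNR = -9.2 - 25 - (-82.8) = 48.6 dB

48.6 dB


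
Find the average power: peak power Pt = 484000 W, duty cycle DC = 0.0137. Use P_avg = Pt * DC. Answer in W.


P_avg = 484000 * 0.0137 = 6630.8 W

6630.8 W


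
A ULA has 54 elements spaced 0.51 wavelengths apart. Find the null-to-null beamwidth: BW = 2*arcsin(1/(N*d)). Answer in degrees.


1/(N*d) = 1/(54*0.51) = 0.036311
BW = 2*arcsin(0.036311) = 4.2 degrees

4.2 degrees


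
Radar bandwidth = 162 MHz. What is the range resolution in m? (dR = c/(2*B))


dR = 3e8 / (2 * 162000000.0) = 0.93 m

0.93 m


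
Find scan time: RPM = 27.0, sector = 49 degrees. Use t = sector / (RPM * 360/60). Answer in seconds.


t = 49 / (27.0 * 360) * 60 = 0.3 s

0.3 s


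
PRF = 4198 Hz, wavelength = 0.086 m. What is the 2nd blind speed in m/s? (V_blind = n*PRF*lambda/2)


V_blind = 2 * 4198 * 0.086 / 2 = 361.0 m/s

361.0 m/s


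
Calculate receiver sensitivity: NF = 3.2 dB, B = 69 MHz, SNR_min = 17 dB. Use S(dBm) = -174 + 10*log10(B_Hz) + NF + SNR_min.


10*log10(69000000.0) = 78.39
S = -174 + 78.39 + 3.2 + 17 = -75.4 dBm

-75.4 dBm


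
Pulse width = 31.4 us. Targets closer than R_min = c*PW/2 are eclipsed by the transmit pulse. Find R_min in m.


R_min = 3e8 * 31.4e-6 / 2 = 4710.0 m

4710.0 m


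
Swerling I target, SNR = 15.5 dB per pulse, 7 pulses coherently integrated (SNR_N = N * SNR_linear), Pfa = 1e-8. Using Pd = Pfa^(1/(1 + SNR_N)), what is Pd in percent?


SNR_lin = 10^(15.5/10) = 35.48134
SNR_N = 7 * 35.48134 = 248.36938
1/(1 + SNR_N) = 1/249.36938 = 0.0040101
Pd = (1e-8)^0.0040101 = 0.92879
Pd = 92.9%

92.9%
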